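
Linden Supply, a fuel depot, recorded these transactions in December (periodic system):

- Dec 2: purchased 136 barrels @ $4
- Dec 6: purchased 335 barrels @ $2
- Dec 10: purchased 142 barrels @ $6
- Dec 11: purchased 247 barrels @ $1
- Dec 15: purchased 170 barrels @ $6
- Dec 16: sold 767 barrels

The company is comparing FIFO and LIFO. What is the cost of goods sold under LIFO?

FIFO COGS: 136 @ $4 + 335 @ $2 + 142 @ $6 + 154 @ $1 = $2,220
LIFO COGS: 170 @ $6 + 247 @ $1 + 142 @ $6 + 208 @ $2 = $2,535

COGS = $2,535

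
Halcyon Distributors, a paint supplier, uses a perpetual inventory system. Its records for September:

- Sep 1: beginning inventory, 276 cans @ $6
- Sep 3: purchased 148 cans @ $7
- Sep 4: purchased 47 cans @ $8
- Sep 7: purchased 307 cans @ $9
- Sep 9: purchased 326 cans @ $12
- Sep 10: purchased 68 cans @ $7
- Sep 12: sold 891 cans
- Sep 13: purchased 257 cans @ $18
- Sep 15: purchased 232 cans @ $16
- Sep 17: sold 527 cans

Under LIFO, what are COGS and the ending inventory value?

Sep 12, 891 sold [LIFO — newest first]: 68 @ $7 + 326 @ $12 + 307 @ $9 + 47 @ $8 + 143 @ $7 = $8,528
Sep 17, 527 sold [LIFO — newest first]: 232 @ $16 + 257 @ $18 + 5 @ $7 + 33 @ $6 = $8,571
Total COGS = $8,528 + $8,571 = $17,099
Ending inventory: 243 @ $6 = $1,458
Check: goods available $18,557 = COGS $17,099 + ending $1,458

COGS = $17,099; ending inventory = $1,458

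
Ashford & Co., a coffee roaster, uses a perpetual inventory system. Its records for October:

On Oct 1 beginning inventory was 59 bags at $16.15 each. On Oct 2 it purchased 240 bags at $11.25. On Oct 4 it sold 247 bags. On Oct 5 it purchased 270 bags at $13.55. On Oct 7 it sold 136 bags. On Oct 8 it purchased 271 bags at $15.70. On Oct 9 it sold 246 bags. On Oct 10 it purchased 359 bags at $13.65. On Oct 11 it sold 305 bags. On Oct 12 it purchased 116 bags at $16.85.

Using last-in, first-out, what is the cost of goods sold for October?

Oct 4, 247 sold [LIFO — newest first]: 240 @ $11.25 + 7 @ $16.15 = $2,813.05
Oct 7, 136 sold [LIFO — newest first]: 136 @ $13.55 = $1,842.80
Oct 9, 246 sold [LIFO — newest first]: 246 @ $15.70 = $3,862.20
Oct 11, 305 sold [LIFO — newest first]: 305 @ $13.65 = $4,163.25
Total COGS = $2,813.05 + $1,842.80 + $3,862.20 + $4,163.25 = $12,681.30
Ending inventory: 52 @ $16.15 + 134 @ $13.55 + 25 @ $15.70 + 54 @ $13.65 + 116 @ $16.85 = $5,739.70
Check: goods available $18,421.00 = COGS $12,681.30 + ending $5,739.70

COGS = $12,681.30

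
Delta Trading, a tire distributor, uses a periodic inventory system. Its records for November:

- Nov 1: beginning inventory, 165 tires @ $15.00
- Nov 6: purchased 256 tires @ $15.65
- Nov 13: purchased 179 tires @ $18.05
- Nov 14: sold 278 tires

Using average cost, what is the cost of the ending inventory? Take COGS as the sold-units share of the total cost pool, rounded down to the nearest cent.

Nov 14, sell 278: 278/600 × $9,712.35 → $4,500.05
Ending inventory (cost pool remaining) = $5,212.30
Check: goods available $9,712.35 = COGS $4,500.05 + ending $5,212.30

Ending inventory = $5,212.30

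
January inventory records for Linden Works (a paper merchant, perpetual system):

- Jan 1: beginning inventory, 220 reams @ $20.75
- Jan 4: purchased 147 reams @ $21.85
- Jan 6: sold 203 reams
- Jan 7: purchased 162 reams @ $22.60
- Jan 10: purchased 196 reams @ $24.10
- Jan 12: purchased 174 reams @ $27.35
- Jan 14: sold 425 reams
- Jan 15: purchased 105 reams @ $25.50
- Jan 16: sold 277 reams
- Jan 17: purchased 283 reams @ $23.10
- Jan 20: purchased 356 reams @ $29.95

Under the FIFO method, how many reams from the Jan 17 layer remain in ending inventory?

Jan 6, 203 sold [FIFO — oldest first]: 203 @ $20.75 = $4,212.25
Jan 14, 425 sold [FIFO — oldest first]: 17 @ $20.75 + 147 @ $21.85 + 162 @ $22.60 + 99 @ $24.10 = $9,611.80
Jan 16, 277 sold [FIFO — oldest first]: 97 @ $24.10 + 174 @ $27.35 + 6 @ $25.50 = $7,249.60
Total COGS = $4,212.25 + $9,611.80 + $7,249.60 = $21,073.65
Ending inventory: 99 @ $25.50 + 283 @ $23.10 + 356 @ $29.95 = $19,724.00

283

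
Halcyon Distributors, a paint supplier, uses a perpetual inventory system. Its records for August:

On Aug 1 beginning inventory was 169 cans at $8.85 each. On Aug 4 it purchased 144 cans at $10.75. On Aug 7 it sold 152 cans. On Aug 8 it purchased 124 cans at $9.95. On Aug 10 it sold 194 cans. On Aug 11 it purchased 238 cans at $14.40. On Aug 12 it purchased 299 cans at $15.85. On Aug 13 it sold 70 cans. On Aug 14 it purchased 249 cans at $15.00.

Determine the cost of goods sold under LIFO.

Aug 7, 152 sold [LIFO — newest first]: 144 @ $10.75 + 8 @ $8.85 = $1,618.80
Aug 10, 194 sold [LIFO — newest first]: 124 @ $9.95 + 70 @ $8.85 = $1,853.30
Aug 13, 70 sold [LIFO — newest first]: 70 @ $15.85 = $1,109.50
Total COGS = $1,618.80 + $1,853.30 + $1,109.50 = $4,581.60
Ending inventory: 91 @ $8.85 + 238 @ $14.40 + 229 @ $15.85 + 249 @ $15.00 = $11,597.20

COGS = $4,581.60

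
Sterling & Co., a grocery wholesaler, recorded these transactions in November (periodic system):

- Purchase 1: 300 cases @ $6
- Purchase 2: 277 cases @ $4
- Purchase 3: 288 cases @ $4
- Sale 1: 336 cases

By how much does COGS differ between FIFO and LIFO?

FIFO COGS: 300 @ $6 + 36 @ $4 = $1,944
LIFO COGS: 288 @ $4 + 48 @ $4 = $1,344
Difference = |$1,944 − $1,344| = $600

$600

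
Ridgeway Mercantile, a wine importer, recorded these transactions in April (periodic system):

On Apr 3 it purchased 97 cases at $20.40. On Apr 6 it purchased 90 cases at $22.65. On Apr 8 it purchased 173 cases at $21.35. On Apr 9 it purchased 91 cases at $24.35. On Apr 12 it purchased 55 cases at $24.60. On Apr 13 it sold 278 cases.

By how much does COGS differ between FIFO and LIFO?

FIFO COGS: 97 @ $20.40 + 90 @ $22.65 + 91 @ $21.35 = $5,960.15
LIFO COGS: 55 @ $24.60 + 91 @ $24.35 + 132 @ $21.35 = $6,387.05
Difference = |$5,960.15 − $6,387.05| = $426.90

$426.90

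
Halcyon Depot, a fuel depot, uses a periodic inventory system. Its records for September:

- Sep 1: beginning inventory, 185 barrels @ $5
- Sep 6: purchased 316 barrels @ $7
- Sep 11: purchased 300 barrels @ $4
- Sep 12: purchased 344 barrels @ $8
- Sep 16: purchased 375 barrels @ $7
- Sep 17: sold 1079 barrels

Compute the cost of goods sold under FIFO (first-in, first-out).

COGS = $6,561

Sep 17, 1079 sold [FIFO — oldest first]: 185 @ $5 + 316 @ $7 + 300 @ $4 + 278 @ $8 = $6,561
Ending inventory: 66 @ $8 + 375 @ $7 = $3,153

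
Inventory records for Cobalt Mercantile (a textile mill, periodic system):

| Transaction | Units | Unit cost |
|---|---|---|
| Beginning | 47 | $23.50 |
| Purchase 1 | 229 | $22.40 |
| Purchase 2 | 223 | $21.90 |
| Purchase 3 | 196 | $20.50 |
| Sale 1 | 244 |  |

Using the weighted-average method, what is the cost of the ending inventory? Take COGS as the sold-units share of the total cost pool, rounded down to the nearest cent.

Ending inventory = $9,821.94

Sale 1, sell 244: 244/695 × $15,135.80 → $5,313.86
Ending inventory (cost pool remaining) = $9,821.94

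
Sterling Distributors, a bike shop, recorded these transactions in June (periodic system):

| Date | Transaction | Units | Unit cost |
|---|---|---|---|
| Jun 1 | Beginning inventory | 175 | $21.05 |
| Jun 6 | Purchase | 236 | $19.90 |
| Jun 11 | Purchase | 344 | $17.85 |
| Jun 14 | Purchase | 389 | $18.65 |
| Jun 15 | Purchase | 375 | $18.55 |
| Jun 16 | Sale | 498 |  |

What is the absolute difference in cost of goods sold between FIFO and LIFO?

$682.90

FIFO COGS: 175 @ $21.05 + 236 @ $19.90 + 87 @ $17.85 = $9,933.10
LIFO COGS: 375 @ $18.55 + 123 @ $18.65 = $9,250.20
Difference = |$9,933.10 − $9,250.20| = $682.90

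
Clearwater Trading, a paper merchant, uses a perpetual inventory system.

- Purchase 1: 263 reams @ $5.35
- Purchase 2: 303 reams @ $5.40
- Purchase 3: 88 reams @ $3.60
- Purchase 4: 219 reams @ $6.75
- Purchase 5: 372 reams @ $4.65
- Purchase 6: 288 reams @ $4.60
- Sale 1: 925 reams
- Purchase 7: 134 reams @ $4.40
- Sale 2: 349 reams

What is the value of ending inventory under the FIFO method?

Ending inventory = $1,781.00

Sale 1 (925) [FIFO — oldest first]: 263 @ $5.35 + 303 @ $5.40 + 88 @ $3.60 + 219 @ $6.75 + 52 @ $4.65 = $5,080.10
Sale 2 (349) [FIFO — oldest first]: 320 @ $4.65 + 29 @ $4.60 = $1,621.40
Total COGS = $5,080.10 + $1,621.40 = $6,701.50
Ending inventory: 259 @ $4.60 + 134 @ $4.40 = $1,781.00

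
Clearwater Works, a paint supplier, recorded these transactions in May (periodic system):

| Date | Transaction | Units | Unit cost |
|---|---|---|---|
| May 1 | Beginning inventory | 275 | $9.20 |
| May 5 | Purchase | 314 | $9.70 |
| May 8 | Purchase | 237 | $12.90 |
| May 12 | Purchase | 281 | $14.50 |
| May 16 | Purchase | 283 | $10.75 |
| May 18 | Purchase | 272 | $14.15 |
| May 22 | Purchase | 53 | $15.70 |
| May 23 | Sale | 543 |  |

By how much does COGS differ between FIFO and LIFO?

$1,894.80

FIFO COGS: 275 @ $9.20 + 268 @ $9.70 = $5,129.60
LIFO COGS: 53 @ $15.70 + 272 @ $14.15 + 218 @ $10.75 = $7,024.40
Difference = |$5,129.60 − $7,024.40| = $1,894.80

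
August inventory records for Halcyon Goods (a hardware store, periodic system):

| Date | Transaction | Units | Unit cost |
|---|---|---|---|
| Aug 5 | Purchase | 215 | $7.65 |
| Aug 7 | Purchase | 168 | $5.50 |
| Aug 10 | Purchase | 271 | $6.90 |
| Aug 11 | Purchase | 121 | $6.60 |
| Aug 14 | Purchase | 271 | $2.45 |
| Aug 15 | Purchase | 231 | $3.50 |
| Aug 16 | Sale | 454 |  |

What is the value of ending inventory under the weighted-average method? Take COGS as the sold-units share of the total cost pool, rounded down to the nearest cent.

Ending inventory = $4,324.27

Aug 16, sell 454: 454/1277 × $6,709.70 → $2,385.43
Ending inventory (cost pool remaining) = $4,324.27
Check: goods available $6,709.70 = COGS $2,385.43 + ending $4,324.27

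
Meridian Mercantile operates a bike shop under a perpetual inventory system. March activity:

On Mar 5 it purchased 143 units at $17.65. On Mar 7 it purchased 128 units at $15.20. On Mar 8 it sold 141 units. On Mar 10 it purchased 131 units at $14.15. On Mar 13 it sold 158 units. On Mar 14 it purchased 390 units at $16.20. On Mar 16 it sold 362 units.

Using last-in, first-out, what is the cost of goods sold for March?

Mar 8, 141 sold [LIFO — newest first]: 128 @ $15.20 + 13 @ $17.65 = $2,175.05
Mar 13, 158 sold [LIFO — newest first]: 131 @ $14.15 + 27 @ $17.65 = $2,330.20
Mar 16, 362 sold [LIFO — newest first]: 362 @ $16.20 = $5,864.40
Total COGS = $2,175.05 + $2,330.20 + $5,864.40 = $10,369.65
Ending inventory: 103 @ $17.65 + 28 @ $16.20 = $2,271.55
Check: goods available $12,641.20 = COGS $10,369.65 + ending $2,271.55

COGS = $10,369.65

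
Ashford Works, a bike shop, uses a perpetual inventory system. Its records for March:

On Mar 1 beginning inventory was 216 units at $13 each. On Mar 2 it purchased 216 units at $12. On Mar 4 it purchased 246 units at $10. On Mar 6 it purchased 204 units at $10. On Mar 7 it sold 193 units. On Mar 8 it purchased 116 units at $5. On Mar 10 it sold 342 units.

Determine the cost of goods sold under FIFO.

Mar 7, 193 sold [FIFO — oldest first]: 193 @ $13 = $2,509
Mar 10, 342 sold [FIFO — oldest first]: 23 @ $13 + 216 @ $12 + 103 @ $10 = $3,921
Total COGS = $2,509 + $3,921 = $6,430
Ending inventory: 143 @ $10 + 204 @ $10 + 116 @ $5 = $4,050
Check: goods available $10,480 = COGS $6,430 + ending $4,050

COGS = $6,430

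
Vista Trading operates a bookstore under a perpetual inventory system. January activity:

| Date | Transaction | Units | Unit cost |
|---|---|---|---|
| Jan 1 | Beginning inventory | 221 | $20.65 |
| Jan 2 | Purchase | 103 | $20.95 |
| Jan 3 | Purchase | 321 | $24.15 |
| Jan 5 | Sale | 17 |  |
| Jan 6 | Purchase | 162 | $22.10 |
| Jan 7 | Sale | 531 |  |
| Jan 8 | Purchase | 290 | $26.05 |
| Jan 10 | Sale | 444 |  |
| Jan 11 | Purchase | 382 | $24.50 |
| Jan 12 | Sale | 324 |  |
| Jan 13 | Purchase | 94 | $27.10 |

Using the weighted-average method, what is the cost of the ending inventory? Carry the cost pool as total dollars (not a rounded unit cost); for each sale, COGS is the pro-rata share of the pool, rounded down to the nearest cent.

Ending inventory = $6,534.37

After Jan 1: 221 on hand, pool $4,563.65 (≈ $20.6500 each)
After Jan 2: 324 on hand, pool $6,721.50 (≈ $20.7454 each)
After Jan 3: 645 on hand, pool $14,473.65 (≈ $22.4398 each)
Jan 5, sell 17: 17/645 × $14,473.65 → $381.47
After Jan 6: 790 on hand, pool $17,672.38 (≈ $22.3701 each)
Jan 7, sell 531: 531/790 × $17,672.38 → $11,878.52
After Jan 8: 549 on hand, pool $13,348.36 (≈ $24.3140 each)
Jan 10, sell 444: 444/549 × $13,348.36 → $10,795.39
After Jan 11: 487 on hand, pool $11,911.97 (≈ $24.4599 each)
Jan 12, sell 324: 324/487 × $11,911.97 → $7,925.00
After Jan 13: 257 on hand, pool $6,534.37 (≈ $25.4256 each)
Total COGS = $381.47 + $11,878.52 + $10,795.39 + $7,925.00 = $30,980.38
Ending inventory (cost pool remaining) = $6,534.37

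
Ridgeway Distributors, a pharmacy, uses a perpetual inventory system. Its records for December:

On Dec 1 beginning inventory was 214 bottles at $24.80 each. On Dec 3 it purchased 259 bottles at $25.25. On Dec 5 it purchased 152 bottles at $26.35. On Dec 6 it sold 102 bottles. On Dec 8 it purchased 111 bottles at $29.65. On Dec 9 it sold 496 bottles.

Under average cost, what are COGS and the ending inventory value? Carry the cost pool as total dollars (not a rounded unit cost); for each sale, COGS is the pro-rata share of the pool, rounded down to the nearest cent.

COGS = $15,539.57; ending inventory = $3,603.73

After Dec 1: 214 on hand, pool $5,307.20 (≈ $24.8000 each)
After Dec 3: 473 on hand, pool $11,846.95 (≈ $25.0464 each)
After Dec 5: 625 on hand, pool $15,852.15 (≈ $25.3634 each)
Dec 6, sell 102: 102/625 × $15,852.15 → $2,587.07
After Dec 8: 634 on hand, pool $16,556.23 (≈ $26.1139 each)
Dec 9, sell 496: 496/634 × $16,556.23 → $12,952.50
Total COGS = $2,587.07 + $12,952.50 = $15,539.57
Ending inventory (cost pool remaining) = $3,603.73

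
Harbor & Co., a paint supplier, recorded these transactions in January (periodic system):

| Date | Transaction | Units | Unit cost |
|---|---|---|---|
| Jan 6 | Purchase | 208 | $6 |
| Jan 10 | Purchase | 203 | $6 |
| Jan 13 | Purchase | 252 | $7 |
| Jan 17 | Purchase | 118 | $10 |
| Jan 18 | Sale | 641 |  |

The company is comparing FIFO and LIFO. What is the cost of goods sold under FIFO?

COGS = $4,076

FIFO COGS: 208 @ $6 + 203 @ $6 + 230 @ $7 = $4,076
LIFO COGS: 118 @ $10 + 252 @ $7 + 203 @ $6 + 68 @ $6 = $4,570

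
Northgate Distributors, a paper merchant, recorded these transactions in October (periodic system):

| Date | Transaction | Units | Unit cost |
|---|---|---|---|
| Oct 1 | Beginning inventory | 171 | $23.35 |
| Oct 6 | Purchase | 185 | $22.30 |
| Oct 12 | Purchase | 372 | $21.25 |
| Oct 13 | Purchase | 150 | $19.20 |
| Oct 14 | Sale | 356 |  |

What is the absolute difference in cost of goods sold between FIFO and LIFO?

FIFO COGS: 171 @ $23.35 + 185 @ $22.30 = $8,118.35
LIFO COGS: 150 @ $19.20 + 206 @ $21.25 = $7,257.50
Difference = |$8,118.35 − $7,257.50| = $860.85

$860.85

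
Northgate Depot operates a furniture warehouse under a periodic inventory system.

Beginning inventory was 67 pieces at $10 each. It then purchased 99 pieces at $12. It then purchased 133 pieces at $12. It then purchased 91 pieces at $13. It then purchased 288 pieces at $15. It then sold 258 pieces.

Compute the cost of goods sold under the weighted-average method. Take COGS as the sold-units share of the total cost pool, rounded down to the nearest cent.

COGS = $3,408.41

Sale 1, sell 258: 258/678 × $8,957.00 → $3,408.41
Ending inventory (cost pool remaining) = $5,548.59
Check: goods available $8,957.00 = COGS $3,408.41 + ending $5,548.59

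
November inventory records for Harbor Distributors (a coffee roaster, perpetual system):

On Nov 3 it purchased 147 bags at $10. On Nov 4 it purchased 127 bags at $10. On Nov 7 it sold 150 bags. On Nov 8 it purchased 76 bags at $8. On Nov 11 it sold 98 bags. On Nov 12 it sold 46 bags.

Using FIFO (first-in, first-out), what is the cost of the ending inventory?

Ending inventory = $448

Nov 7, 150 sold [FIFO — oldest first]: 147 @ $10 + 3 @ $10 = $1,500
Nov 11, 98 sold [FIFO — oldest first]: 98 @ $10 = $980
Nov 12, 46 sold [FIFO — oldest first]: 26 @ $10 + 20 @ $8 = $420
Total COGS = $1,500 + $980 + $420 = $2,900
Ending inventory: 56 @ $8 = $448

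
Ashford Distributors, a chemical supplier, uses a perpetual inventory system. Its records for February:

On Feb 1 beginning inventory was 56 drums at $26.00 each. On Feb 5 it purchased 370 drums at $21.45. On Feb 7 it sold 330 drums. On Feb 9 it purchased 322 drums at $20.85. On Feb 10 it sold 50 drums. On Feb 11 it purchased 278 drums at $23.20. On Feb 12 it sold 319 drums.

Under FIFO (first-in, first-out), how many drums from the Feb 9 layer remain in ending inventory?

49

Feb 7, 330 sold [FIFO — oldest first]: 56 @ $26.00 + 274 @ $21.45 = $7,333.30
Feb 10, 50 sold [FIFO — oldest first]: 50 @ $21.45 = $1,072.50
Feb 12, 319 sold [FIFO — oldest first]: 46 @ $21.45 + 273 @ $20.85 = $6,678.75
Total COGS = $7,333.30 + $1,072.50 + $6,678.75 = $15,084.55
Ending inventory: 49 @ $20.85 + 278 @ $23.20 = $7,471.25
Check: goods available $22,555.80 = COGS $15,084.55 + ending $7,471.25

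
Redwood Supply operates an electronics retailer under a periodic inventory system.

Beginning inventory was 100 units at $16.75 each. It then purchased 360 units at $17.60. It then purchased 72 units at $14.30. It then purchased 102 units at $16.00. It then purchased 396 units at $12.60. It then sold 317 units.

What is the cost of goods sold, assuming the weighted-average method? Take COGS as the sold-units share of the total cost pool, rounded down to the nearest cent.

Sale 1, sell 317: 317/1030 × $15,662.20 → $4,820.30
Ending inventory (cost pool remaining) = $10,841.90
Check: goods available $15,662.20 = COGS $4,820.30 + ending $10,841.90

COGS = $4,820.30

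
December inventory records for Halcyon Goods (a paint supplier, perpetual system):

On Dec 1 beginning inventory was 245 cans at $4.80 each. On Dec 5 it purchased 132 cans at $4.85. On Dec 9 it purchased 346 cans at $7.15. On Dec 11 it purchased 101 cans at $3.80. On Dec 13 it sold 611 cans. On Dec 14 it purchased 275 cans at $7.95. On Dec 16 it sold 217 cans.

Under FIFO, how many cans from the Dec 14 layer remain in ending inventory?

271

Dec 13, 611 sold [FIFO — oldest first]: 245 @ $4.80 + 132 @ $4.85 + 234 @ $7.15 = $3,489.30
Dec 16, 217 sold [FIFO — oldest first]: 112 @ $7.15 + 101 @ $3.80 + 4 @ $7.95 = $1,216.40
Total COGS = $3,489.30 + $1,216.40 = $4,705.70
Ending inventory: 271 @ $7.95 = $2,154.45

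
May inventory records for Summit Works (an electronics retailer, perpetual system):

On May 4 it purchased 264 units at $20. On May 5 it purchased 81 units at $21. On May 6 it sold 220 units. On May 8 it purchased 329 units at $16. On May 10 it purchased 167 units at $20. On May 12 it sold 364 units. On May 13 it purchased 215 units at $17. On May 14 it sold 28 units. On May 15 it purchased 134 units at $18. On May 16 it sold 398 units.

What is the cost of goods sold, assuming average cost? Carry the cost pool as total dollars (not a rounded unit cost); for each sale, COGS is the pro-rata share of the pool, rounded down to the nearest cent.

COGS = $18,480.39

After May 4: 264 on hand, pool $5,280.00 (≈ $20.0000 each)
After May 5: 345 on hand, pool $6,981.00 (≈ $20.2348 each)
May 6, sell 220: 220/345 × $6,981.00 → $4,451.65
After May 8: 454 on hand, pool $7,793.35 (≈ $17.1660 each)
After May 10: 621 on hand, pool $11,133.35 (≈ $17.9281 each)
May 12, sell 364: 364/621 × $11,133.35 → $6,525.82
After May 13: 472 on hand, pool $8,262.53 (≈ $17.5054 each)
May 14, sell 28: 28/472 × $8,262.53 → $490.15
After May 15: 578 on hand, pool $10,184.38 (≈ $17.6200 each)
May 16, sell 398: 398/578 × $10,184.38 → $7,012.77
Total COGS = $4,451.65 + $6,525.82 + $490.15 + $7,012.77 = $18,480.39
Ending inventory (cost pool remaining) = $3,171.61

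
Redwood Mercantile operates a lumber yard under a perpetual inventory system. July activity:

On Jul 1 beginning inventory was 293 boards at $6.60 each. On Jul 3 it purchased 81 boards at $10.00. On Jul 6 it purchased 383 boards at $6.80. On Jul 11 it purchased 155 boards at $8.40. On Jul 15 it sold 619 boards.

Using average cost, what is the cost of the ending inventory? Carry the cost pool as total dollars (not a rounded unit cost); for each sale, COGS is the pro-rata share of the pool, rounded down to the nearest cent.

After Jul 1: 293 on hand, pool $1,933.80 (≈ $6.6000 each)
After Jul 3: 374 on hand, pool $2,743.80 (≈ $7.3364 each)
After Jul 6: 757 on hand, pool $5,348.20 (≈ $7.0650 each)
After Jul 11: 912 on hand, pool $6,650.20 (≈ $7.2919 each)
Jul 15, sell 619: 619/912 × $6,650.20 → $4,513.67
Ending inventory (cost pool remaining) = $2,136.53
Check: goods available $6,650.20 = COGS $4,513.67 + ending $2,136.53

Ending inventory = $2,136.53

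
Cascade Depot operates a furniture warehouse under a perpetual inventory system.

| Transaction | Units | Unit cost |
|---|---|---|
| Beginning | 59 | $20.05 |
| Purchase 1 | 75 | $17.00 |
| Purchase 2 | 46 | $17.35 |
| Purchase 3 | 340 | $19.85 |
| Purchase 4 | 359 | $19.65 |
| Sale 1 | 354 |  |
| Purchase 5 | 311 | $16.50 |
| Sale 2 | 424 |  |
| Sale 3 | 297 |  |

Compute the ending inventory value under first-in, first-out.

Sale 1 (354) [FIFO — oldest first]: 59 @ $20.05 + 75 @ $17.00 + 46 @ $17.35 + 174 @ $19.85 = $6,709.95
Sale 2 (424) [FIFO — oldest first]: 166 @ $19.85 + 258 @ $19.65 = $8,364.80
Sale 3 (297) [FIFO — oldest first]: 101 @ $19.65 + 196 @ $16.50 = $5,218.65
Total COGS = $6,709.95 + $8,364.80 + $5,218.65 = $20,293.40
Ending inventory: 115 @ $16.50 = $1,897.50
Check: goods available $22,190.90 = COGS $20,293.40 + ending $1,897.50

Ending inventory = $1,897.50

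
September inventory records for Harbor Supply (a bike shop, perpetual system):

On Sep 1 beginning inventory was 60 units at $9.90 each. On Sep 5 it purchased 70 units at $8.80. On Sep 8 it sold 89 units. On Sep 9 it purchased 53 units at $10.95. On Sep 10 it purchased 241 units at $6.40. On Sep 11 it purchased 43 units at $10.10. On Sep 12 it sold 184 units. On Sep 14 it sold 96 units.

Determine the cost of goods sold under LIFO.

COGS = $2,755.20

Sep 8, 89 sold [LIFO — newest first]: 70 @ $8.80 + 19 @ $9.90 = $804.10
Sep 12, 184 sold [LIFO — newest first]: 43 @ $10.10 + 141 @ $6.40 = $1,336.70
Sep 14, 96 sold [LIFO — newest first]: 96 @ $6.40 = $614.40
Total COGS = $804.10 + $1,336.70 + $614.40 = $2,755.20
Ending inventory: 41 @ $9.90 + 53 @ $10.95 + 4 @ $6.40 = $1,011.85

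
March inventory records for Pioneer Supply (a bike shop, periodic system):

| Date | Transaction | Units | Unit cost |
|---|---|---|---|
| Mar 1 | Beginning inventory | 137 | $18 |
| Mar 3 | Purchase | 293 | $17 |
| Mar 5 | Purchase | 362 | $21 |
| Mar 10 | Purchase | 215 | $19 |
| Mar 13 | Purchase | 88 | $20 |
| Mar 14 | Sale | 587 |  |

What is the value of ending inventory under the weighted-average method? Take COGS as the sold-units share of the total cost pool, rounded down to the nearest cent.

Ending inventory = $9,693.29

Mar 14, sell 587: 587/1095 × $20,894.00 → $11,200.71
Ending inventory (cost pool remaining) = $9,693.29
Check: goods available $20,894.00 = COGS $11,200.71 + ending $9,693.29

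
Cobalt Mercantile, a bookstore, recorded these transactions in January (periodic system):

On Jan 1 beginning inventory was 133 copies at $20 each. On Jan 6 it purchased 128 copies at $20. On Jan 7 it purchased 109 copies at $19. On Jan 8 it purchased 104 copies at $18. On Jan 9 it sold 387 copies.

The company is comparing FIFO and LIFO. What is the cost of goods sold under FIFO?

COGS = $7,597

FIFO COGS: 133 @ $20 + 128 @ $20 + 109 @ $19 + 17 @ $18 = $7,597
LIFO COGS: 104 @ $18 + 109 @ $19 + 128 @ $20 + 46 @ $20 = $7,423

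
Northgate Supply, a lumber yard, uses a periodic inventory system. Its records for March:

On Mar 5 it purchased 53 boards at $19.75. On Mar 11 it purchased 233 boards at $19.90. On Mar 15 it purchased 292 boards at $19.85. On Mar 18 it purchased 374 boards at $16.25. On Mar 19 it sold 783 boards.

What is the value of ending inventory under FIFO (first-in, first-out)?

Mar 19, 783 sold [FIFO — oldest first]: 53 @ $19.75 + 233 @ $19.90 + 292 @ $19.85 + 205 @ $16.25 = $14,810.90
Ending inventory: 169 @ $16.25 = $2,746.25

Ending inventory = $2,746.25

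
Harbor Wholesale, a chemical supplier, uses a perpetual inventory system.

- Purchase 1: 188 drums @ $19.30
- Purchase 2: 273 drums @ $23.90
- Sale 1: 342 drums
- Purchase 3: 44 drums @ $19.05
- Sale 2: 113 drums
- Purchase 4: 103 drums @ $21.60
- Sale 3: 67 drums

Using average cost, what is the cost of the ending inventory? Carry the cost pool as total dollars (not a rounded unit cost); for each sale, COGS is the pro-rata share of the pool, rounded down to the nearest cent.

Ending inventory = $1,846.96

After Purchase 1: 188 on hand, pool $3,628.40 (≈ $19.3000 each)
After Purchase 2: 461 on hand, pool $10,153.10 (≈ $22.0241 each)
Sale 1, sell 342: 342/461 × $10,153.10 → $7,532.23
After Purchase 3: 163 on hand, pool $3,459.07 (≈ $21.2213 each)
Sale 2, sell 113: 113/163 × $3,459.07 → $2,398.00
After Purchase 4: 153 on hand, pool $3,285.87 (≈ $21.4763 each)
Sale 3, sell 67: 67/153 × $3,285.87 → $1,438.91
Total COGS = $7,532.23 + $2,398.00 + $1,438.91 = $11,369.14
Ending inventory (cost pool remaining) = $1,846.96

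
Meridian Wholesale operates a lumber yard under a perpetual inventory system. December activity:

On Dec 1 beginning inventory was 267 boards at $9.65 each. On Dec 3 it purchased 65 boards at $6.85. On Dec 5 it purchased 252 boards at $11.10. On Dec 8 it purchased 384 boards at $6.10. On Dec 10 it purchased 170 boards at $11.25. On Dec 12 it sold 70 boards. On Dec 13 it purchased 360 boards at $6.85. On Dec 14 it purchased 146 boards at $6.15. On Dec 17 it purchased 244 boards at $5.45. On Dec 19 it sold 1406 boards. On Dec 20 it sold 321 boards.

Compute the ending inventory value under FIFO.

Dec 12, 70 sold [FIFO — oldest first]: 70 @ $9.65 = $675.50
Dec 19, 1406 sold [FIFO — oldest first]: 197 @ $9.65 + 65 @ $6.85 + 252 @ $11.10 + 384 @ $6.10 + 170 @ $11.25 + 338 @ $6.85 = $11,713.70
Dec 20, 321 sold [FIFO — oldest first]: 22 @ $6.85 + 146 @ $6.15 + 153 @ $5.45 = $1,882.45
Total COGS = $675.50 + $11,713.70 + $1,882.45 = $14,271.65
Ending inventory: 91 @ $5.45 = $495.95
Check: goods available $14,767.60 = COGS $14,271.65 + ending $495.95

Ending inventory = $495.95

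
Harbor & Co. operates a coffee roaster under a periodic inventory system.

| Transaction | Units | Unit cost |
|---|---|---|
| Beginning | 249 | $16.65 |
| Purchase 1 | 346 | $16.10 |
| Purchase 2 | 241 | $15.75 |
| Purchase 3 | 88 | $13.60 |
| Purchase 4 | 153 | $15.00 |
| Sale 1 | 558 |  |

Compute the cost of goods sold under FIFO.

Sale 1 (558) [FIFO — oldest first]: 249 @ $16.65 + 309 @ $16.10 = $9,120.75
Ending inventory: 37 @ $16.10 + 241 @ $15.75 + 88 @ $13.60 + 153 @ $15.00 = $7,883.25
Check: goods available $17,004.00 = COGS $9,120.75 + ending $7,883.25

COGS = $9,120.75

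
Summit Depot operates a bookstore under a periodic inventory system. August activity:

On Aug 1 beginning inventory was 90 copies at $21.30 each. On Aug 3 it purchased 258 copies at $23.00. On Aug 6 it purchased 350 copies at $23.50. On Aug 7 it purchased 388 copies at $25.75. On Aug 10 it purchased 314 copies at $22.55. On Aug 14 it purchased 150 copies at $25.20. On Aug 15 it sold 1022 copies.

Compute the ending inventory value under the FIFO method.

Ending inventory = $12,508.70

Aug 15, 1022 sold [FIFO — oldest first]: 90 @ $21.30 + 258 @ $23.00 + 350 @ $23.50 + 324 @ $25.75 = $24,419.00
Ending inventory: 64 @ $25.75 + 314 @ $22.55 + 150 @ $25.20 = $12,508.70
Check: goods available $36,927.70 = COGS $24,419.00 + ending $12,508.70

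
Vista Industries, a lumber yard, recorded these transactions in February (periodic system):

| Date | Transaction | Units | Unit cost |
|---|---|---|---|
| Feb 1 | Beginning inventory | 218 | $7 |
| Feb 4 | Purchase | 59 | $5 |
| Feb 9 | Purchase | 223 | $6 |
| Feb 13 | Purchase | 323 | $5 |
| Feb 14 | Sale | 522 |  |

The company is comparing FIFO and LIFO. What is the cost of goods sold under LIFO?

FIFO COGS: 218 @ $7 + 59 @ $5 + 223 @ $6 + 22 @ $5 = $3,269
LIFO COGS: 323 @ $5 + 199 @ $6 = $2,809

COGS = $2,809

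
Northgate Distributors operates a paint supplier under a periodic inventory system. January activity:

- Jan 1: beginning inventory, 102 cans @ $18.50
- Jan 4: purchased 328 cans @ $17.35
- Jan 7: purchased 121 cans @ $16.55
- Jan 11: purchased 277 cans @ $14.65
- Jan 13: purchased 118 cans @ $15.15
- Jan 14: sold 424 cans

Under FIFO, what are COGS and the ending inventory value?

COGS = $7,473.70; ending inventory = $7,952.40

Jan 14, 424 sold [FIFO — oldest first]: 102 @ $18.50 + 322 @ $17.35 = $7,473.70
Ending inventory: 6 @ $17.35 + 121 @ $16.55 + 277 @ $14.65 + 118 @ $15.15 = $7,952.40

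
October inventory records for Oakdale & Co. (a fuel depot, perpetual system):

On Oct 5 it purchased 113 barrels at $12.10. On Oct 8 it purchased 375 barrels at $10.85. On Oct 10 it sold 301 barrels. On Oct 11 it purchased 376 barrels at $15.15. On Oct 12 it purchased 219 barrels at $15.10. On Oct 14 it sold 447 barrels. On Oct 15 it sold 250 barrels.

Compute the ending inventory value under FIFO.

Ending inventory = $1,283.50

Oct 10, 301 sold [FIFO — oldest first]: 113 @ $12.10 + 188 @ $10.85 = $3,407.10
Oct 14, 447 sold [FIFO — oldest first]: 187 @ $10.85 + 260 @ $15.15 = $5,967.95
Oct 15, 250 sold [FIFO — oldest first]: 116 @ $15.15 + 134 @ $15.10 = $3,780.80
Total COGS = $3,407.10 + $5,967.95 + $3,780.80 = $13,155.85
Ending inventory: 85 @ $15.10 = $1,283.50
Check: goods available $14,439.35 = COGS $13,155.85 + ending $1,283.50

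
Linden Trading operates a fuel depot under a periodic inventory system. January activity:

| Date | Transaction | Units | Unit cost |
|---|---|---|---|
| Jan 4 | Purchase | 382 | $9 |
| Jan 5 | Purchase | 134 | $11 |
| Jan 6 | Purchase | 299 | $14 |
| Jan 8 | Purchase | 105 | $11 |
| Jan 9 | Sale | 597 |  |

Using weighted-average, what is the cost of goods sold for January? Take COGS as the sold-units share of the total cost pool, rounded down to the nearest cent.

COGS = $6,653.30

Jan 9, sell 597: 597/920 × $10,253.00 → $6,653.30
Ending inventory (cost pool remaining) = $3,599.70
Check: goods available $10,253.00 = COGS $6,653.30 + ending $3,599.70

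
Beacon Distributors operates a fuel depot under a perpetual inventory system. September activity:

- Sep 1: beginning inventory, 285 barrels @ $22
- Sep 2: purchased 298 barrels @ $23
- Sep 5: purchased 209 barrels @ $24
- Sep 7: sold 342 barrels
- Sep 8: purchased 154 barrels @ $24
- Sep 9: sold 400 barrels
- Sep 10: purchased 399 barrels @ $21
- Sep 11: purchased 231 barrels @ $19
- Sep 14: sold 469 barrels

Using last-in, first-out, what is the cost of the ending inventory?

Sep 7, 342 sold [LIFO — newest first]: 209 @ $24 + 133 @ $23 = $8,075
Sep 9, 400 sold [LIFO — newest first]: 154 @ $24 + 165 @ $23 + 81 @ $22 = $9,273
Sep 14, 469 sold [LIFO — newest first]: 231 @ $19 + 238 @ $21 = $9,387
Total COGS = $8,075 + $9,273 + $9,387 = $26,735
Ending inventory: 204 @ $22 + 161 @ $21 = $7,869
Check: goods available $34,604 = COGS $26,735 + ending $7,869

Ending inventory = $7,869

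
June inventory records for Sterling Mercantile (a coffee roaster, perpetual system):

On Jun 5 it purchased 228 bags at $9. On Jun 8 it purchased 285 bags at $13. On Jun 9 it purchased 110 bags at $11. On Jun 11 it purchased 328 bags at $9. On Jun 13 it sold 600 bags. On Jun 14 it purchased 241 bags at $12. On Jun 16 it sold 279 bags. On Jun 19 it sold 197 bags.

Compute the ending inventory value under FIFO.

Ending inventory = $1,392

Jun 13, 600 sold [FIFO — oldest first]: 228 @ $9 + 285 @ $13 + 87 @ $11 = $6,714
Jun 16, 279 sold [FIFO — oldest first]: 23 @ $11 + 256 @ $9 = $2,557
Jun 19, 197 sold [FIFO — oldest first]: 72 @ $9 + 125 @ $12 = $2,148
Total COGS = $6,714 + $2,557 + $2,148 = $11,419
Ending inventory: 116 @ $12 = $1,392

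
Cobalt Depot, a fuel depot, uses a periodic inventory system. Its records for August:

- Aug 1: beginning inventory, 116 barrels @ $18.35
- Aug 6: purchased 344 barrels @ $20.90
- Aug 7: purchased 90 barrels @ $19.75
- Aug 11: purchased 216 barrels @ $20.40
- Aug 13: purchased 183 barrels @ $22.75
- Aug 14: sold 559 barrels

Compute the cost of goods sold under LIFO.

Aug 14, 559 sold [LIFO — newest first]: 183 @ $22.75 + 216 @ $20.40 + 90 @ $19.75 + 70 @ $20.90 = $11,810.15
Ending inventory: 116 @ $18.35 + 274 @ $20.90 = $7,855.20

COGS = $11,810.15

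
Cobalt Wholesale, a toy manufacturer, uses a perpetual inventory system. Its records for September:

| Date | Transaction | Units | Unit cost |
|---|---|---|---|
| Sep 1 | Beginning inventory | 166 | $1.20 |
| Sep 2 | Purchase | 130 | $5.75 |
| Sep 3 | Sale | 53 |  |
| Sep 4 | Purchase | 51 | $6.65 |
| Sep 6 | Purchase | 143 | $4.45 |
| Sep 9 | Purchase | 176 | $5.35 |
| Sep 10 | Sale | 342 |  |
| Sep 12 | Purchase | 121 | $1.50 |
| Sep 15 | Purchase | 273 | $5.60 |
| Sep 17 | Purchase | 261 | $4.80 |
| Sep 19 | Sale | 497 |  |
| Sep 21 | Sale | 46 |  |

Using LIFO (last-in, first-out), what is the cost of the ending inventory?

Sep 3, 53 sold [LIFO — newest first]: 53 @ $5.75 = $304.75
Sep 10, 342 sold [LIFO — newest first]: 176 @ $5.35 + 143 @ $4.45 + 23 @ $6.65 = $1,730.90
Sep 19, 497 sold [LIFO — newest first]: 261 @ $4.80 + 236 @ $5.60 = $2,574.40
Sep 21, 46 sold [LIFO — newest first]: 37 @ $5.60 + 9 @ $1.50 = $220.70
Total COGS = $304.75 + $1,730.90 + $2,574.40 + $220.70 = $4,830.75
Ending inventory: 166 @ $1.20 + 77 @ $5.75 + 28 @ $6.65 + 112 @ $1.50 = $996.15

Ending inventory = $996.15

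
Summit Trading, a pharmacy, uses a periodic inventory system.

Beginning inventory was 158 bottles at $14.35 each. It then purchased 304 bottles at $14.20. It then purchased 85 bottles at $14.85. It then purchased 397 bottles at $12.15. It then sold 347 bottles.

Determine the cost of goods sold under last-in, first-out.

Sale 1 (347) [LIFO — newest first]: 347 @ $12.15 = $4,216.05
Ending inventory: 158 @ $14.35 + 304 @ $14.20 + 85 @ $14.85 + 50 @ $12.15 = $8,453.85

COGS = $4,216.05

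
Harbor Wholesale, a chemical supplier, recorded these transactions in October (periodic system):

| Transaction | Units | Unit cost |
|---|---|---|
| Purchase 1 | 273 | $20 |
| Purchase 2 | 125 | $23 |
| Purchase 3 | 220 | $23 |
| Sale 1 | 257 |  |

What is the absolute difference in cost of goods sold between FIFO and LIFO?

FIFO COGS: 257 @ $20 = $5,140
LIFO COGS: 220 @ $23 + 37 @ $23 = $5,911
Difference = |$5,140 − $5,911| = $771

$771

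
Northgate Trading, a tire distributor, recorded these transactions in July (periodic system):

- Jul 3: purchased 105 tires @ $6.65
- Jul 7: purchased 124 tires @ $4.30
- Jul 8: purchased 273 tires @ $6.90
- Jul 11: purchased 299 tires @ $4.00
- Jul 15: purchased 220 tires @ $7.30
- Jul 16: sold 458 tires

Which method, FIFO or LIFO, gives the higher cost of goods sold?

FIFO

FIFO COGS: 105 @ $6.65 + 124 @ $4.30 + 229 @ $6.90 = $2,811.55
LIFO COGS: 220 @ $7.30 + 238 @ $4.00 = $2,558.00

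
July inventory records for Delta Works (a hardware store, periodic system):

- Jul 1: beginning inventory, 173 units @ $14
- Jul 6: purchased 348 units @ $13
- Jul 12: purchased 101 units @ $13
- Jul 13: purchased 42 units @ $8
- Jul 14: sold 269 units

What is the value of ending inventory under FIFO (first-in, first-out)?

Jul 14, 269 sold [FIFO — oldest first]: 173 @ $14 + 96 @ $13 = $3,670
Ending inventory: 252 @ $13 + 101 @ $13 + 42 @ $8 = $4,925

Ending inventory = $4,925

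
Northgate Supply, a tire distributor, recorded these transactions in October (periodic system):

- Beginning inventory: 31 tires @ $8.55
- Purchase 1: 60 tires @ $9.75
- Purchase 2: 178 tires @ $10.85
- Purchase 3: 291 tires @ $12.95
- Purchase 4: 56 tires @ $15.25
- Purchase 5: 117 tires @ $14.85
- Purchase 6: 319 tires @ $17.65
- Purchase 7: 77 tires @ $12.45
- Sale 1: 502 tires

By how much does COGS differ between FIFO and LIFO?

FIFO COGS: 31 @ $8.55 + 60 @ $9.75 + 178 @ $10.85 + 233 @ $12.95 = $5,798.70
LIFO COGS: 77 @ $12.45 + 319 @ $17.65 + 106 @ $14.85 = $8,163.10
Difference = |$5,798.70 − $8,163.10| = $2,364.40

$2,364.40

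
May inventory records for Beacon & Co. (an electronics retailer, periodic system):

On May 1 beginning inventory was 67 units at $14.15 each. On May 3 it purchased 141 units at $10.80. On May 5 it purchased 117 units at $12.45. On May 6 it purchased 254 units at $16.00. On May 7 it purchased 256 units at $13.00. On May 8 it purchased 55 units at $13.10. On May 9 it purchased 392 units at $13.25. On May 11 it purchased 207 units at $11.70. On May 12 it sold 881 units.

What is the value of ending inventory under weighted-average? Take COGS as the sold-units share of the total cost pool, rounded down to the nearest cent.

Ending inventory = $8,026.05

May 12, sell 881: 881/1489 × $19,655.90 → $11,629.85
Ending inventory (cost pool remaining) = $8,026.05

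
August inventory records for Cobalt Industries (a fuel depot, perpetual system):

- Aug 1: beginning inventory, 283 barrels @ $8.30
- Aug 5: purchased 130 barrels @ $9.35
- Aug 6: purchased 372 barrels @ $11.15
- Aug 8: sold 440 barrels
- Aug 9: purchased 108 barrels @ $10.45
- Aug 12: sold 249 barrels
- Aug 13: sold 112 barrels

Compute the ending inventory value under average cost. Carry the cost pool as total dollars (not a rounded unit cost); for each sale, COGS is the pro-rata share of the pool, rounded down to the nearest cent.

Ending inventory = $917.58

After Aug 1: 283 on hand, pool $2,348.90 (≈ $8.3000 each)
After Aug 5: 413 on hand, pool $3,564.40 (≈ $8.6305 each)
After Aug 6: 785 on hand, pool $7,712.20 (≈ $9.8245 each)
Aug 8, sell 440: 440/785 × $7,712.20 → $4,322.76
After Aug 9: 453 on hand, pool $4,518.04 (≈ $9.9736 each)
Aug 12, sell 249: 249/453 × $4,518.04 → $2,483.42
Aug 13, sell 112: 112/204 × $2,034.62 → $1,117.04
Total COGS = $4,322.76 + $2,483.42 + $1,117.04 = $7,923.22
Ending inventory (cost pool remaining) = $917.58
Check: goods available $8,840.80 = COGS $7,923.22 + ending $917.58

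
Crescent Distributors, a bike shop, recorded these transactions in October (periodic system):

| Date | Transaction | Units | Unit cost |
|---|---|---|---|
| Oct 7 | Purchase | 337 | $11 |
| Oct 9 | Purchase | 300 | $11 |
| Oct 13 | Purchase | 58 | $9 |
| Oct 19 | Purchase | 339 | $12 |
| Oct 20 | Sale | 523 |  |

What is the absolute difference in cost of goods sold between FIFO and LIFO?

FIFO COGS: 337 @ $11 + 186 @ $11 = $5,753
LIFO COGS: 339 @ $12 + 58 @ $9 + 126 @ $11 = $5,976
Difference = |$5,753 − $5,976| = $223

$223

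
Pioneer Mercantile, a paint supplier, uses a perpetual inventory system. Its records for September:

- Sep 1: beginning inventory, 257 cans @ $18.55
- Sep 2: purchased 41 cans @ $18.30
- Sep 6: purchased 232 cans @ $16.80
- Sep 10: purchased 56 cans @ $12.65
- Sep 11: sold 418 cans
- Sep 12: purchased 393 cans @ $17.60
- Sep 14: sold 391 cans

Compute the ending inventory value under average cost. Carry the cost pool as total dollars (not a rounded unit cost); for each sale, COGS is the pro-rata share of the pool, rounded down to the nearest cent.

Ending inventory = $2,975.50

After Sep 1: 257 on hand, pool $4,767.35 (≈ $18.5500 each)
After Sep 2: 298 on hand, pool $5,517.65 (≈ $18.5156 each)
After Sep 6: 530 on hand, pool $9,415.25 (≈ $17.7646 each)
After Sep 10: 586 on hand, pool $10,123.65 (≈ $17.2759 each)
Sep 11, sell 418: 418/586 × $10,123.65 → $7,221.30
After Sep 12: 561 on hand, pool $9,819.15 (≈ $17.5029 each)
Sep 14, sell 391: 391/561 × $9,819.15 → $6,843.65
Total COGS = $7,221.30 + $6,843.65 = $14,064.95
Ending inventory (cost pool remaining) = $2,975.50
Check: goods available $17,040.45 = COGS $14,064.95 + ending $2,975.50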